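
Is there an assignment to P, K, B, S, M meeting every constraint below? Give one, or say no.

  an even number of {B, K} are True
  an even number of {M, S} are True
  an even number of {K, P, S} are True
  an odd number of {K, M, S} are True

P=F, K=T, B=T, S=T, M=T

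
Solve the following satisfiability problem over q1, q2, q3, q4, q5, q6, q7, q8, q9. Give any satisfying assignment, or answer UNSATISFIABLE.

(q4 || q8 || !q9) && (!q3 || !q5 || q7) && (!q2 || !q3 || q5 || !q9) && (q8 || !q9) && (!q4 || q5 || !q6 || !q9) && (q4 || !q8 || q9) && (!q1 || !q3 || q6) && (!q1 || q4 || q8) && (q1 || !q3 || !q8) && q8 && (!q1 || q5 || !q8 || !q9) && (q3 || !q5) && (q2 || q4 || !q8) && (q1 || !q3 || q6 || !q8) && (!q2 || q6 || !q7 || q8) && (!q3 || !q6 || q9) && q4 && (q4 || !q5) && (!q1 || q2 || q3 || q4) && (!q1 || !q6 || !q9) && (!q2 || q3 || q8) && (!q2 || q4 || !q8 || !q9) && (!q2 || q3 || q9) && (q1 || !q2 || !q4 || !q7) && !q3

q1 = False, q2 = False, q3 = False, q4 = True, q5 = False, q6 = False, q7 = False, q8 = True, q9 = True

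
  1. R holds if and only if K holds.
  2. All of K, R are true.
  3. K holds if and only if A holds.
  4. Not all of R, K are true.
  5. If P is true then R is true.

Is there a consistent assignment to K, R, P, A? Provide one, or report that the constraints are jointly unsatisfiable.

Unsatisfiable — no assignment works.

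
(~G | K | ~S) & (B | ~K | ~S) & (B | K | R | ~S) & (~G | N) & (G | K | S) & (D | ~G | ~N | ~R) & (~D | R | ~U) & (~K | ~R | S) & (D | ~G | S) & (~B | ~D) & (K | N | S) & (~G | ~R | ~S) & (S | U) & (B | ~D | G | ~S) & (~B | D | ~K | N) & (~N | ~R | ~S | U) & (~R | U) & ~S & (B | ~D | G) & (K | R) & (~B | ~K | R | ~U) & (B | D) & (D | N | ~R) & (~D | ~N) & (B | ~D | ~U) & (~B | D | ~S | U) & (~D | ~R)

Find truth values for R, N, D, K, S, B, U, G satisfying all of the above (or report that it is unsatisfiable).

UNSATISFIABLE

Case D = True:
  (~B | ~D) forces B = False.
  (~S) forces S = False.
  (S | U) forces U = True.
  Clause (B | ~D | ~U) is falsified — contradiction.
Case D = False:
  (~S) forces S = False.
  (D | ~G | S) forces G = False.
  (G | K | S) forces K = True.
  (~K | ~R | S) forces R = False.
  (S | U) forces U = True.
  (~B | ~K | R | ~U) forces B = False.
  Clause (B | D) is falsified — contradiction.
Both cases fail, so the formula is unsatisfiable.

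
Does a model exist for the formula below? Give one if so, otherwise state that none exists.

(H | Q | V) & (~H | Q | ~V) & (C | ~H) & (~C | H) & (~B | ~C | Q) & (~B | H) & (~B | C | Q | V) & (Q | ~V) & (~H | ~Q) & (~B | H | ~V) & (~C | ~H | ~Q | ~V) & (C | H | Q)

Set Q = True.
  then (~H | ~Q) forces H = False.
  then (~C | H) forces C = False.
  then (~B | H) forces B = False.
Set V = False.
All clauses satisfied.

Q=T; B=F; C=F; V=F; H=F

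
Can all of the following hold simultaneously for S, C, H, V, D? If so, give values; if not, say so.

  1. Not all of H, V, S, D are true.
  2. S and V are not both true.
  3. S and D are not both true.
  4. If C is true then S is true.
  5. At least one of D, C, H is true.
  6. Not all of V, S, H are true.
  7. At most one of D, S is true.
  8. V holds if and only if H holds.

S = False, C = False, H = True, V = True, D = True

  (1) {H, V, S, D}: 3/4 true — not all ✓
  (2) S=F, V=T — not both ✓
  (3) S=F, D=T — not both ✓
  (4) C=F ⇒ S: vacuous ✓
  (5) {D, C, H}: 2 true — at least one ✓
  (6) {V, S, H}: 2/3 true — not all ✓
  (7) {D, S}: 1 true — at most one ✓
  (8) V=T, H=T — same ✓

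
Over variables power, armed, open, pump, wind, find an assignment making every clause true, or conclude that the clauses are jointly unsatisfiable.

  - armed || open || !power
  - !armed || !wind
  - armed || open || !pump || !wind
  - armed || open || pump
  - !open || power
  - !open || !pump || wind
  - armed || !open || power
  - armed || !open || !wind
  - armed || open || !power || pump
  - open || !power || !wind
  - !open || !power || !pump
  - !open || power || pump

power = False, armed = False, open = False, pump = True, wind = False

Set power = False.
  then (!open || power) forces open = False.
Set armed = False.
  then (armed || open || pump) forces pump = True.
  then (armed || open || !pump || !wind) forces wind = False.
All clauses satisfied.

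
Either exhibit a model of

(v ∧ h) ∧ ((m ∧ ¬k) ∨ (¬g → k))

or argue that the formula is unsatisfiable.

v = True, h = True, m = False, g = False, k = True

  v ∧ h = True
  (m ∧ ¬k) ∨ (¬g → k) = True
    m ∧ ¬k = False
      ¬k = False
    ¬g → k = True
      ¬g = True
Both conjuncts True, so the formula holds.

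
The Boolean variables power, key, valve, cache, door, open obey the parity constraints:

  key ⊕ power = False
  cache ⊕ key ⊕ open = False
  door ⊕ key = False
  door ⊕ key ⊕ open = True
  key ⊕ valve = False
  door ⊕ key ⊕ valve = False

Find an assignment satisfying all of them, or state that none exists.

power=F, key=F, valve=F, cache=T, door=F, open=T

key ⊕ power = F ⊕ F = False ✓
cache ⊕ key ⊕ open = T ⊕ F ⊕ T = False ✓
door ⊕ key = F ⊕ F = False ✓
door ⊕ key ⊕ open = F ⊕ F ⊕ T = True ✓
key ⊕ valve = F ⊕ F = False ✓
door ⊕ key ⊕ valve = F ⊕ F ⊕ F = False ✓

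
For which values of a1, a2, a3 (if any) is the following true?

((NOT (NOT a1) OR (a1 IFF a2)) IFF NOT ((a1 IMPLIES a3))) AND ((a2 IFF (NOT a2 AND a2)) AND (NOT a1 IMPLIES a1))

a1: True; a2: False; a3: False

  (NOT (NOT a1) OR (a1 IFF a2)) IFF NOT ((a1 IMPLIES a3)) = True
    NOT (NOT a1) OR (a1 IFF a2) = True
      NOT (NOT a1) = True
        NOT a1 = False
      a1 IFF a2 = False
    NOT ((a1 IMPLIES a3)) = True
      a1 IMPLIES a3 = False
  (a2 IFF (NOT a2 AND a2)) AND (NOT a1 IMPLIES a1) = True
    a2 IFF (NOT a2 AND a2) = True
      NOT a2 AND a2 = False
        NOT a2 = True
    NOT a1 IMPLIES a1 = True
      NOT a1 = False
Both conjuncts True, so the formula holds.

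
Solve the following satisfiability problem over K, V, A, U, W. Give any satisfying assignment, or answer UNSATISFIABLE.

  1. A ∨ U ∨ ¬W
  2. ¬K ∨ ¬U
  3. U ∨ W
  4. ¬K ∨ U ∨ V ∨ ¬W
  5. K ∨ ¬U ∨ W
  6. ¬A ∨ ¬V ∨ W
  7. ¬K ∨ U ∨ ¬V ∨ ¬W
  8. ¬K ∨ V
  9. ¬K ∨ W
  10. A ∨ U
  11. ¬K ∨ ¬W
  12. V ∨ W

K: False, V: False, A: True, U: False, W: True

Try K = True:
  (¬K ∨ ¬U) forces U = False.
  (U ∨ W) forces W = True.
  clause (¬K ∨ ¬W) is falsified — backtrack.
So K = False.
Set V = False.
  then (V ∨ W) forces W = True.
Set A = True.
Set U = False.
All clauses satisfied.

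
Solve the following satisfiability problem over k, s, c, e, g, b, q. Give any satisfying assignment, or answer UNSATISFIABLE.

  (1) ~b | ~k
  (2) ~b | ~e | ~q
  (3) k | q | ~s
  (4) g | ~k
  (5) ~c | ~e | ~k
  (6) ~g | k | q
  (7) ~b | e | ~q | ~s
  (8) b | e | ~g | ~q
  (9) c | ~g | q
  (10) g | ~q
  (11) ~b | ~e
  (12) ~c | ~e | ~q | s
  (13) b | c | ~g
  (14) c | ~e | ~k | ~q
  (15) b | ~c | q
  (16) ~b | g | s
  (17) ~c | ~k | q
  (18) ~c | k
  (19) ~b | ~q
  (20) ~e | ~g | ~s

k = False, s = False, c = False, e = False, g = False, b = False, q = False

Set k = False.
  then (~c | k) forces c = False.
Try s = True:
  (k | q | ~s) forces q = True.
  (g | ~q) forces g = True.
  (b | c | ~g) forces b = True.
  clause (~b | ~q) is falsified — backtrack.
So s = False.
Set e = False.
Try g = True:
  (~g | k | q) forces q = True.
  (b | e | ~g | ~q) forces b = True.
  clause (~b | ~q) is falsified — backtrack.
So g = False.
  then (g | ~q) forces q = False.
  then (~b | g | s) forces b = False.
All clauses satisfied.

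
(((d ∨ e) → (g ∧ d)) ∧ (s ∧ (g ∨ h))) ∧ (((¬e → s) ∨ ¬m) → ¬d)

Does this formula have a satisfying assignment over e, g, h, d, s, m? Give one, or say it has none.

e = False, g = True, h = False, d = False, s = True, m = True

  ((d ∨ e) → (g ∧ d)) ∧ (s ∧ (g ∨ h)) = True
    (d ∨ e) → (g ∧ d) = True
      d ∨ e = False
      g ∧ d = False
    s ∧ (g ∨ h) = True
      g ∨ h = True
  ((¬e → s) ∨ ¬m) → ¬d = True
    (¬e → s) ∨ ¬m = True
      ¬e → s = True
        ¬e = True
      ¬m = False
    ¬d = True
Both conjuncts True, so the formula holds.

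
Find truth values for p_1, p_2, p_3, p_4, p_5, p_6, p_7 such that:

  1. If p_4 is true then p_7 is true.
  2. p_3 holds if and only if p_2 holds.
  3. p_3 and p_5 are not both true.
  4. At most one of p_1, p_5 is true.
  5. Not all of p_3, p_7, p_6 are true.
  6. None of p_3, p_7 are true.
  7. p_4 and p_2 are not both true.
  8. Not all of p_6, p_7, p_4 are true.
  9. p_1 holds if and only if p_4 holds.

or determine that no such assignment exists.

p_1: False, p_2: False, p_3: False, p_4: False, p_5: True, p_6: False, p_7: False

  (1) p_4=F ⇒ p_7: vacuous ✓
  (2) p_3=F, p_2=F — same ✓
  (3) p_3=F, p_5=T — not both ✓
  (4) {p_1, p_5}: 1 true — at most one ✓
  (5) {p_3, p_7, p_6}: 0/3 true — not all ✓
  (6) {p_3, p_7}: 0 true — none ✓
  (7) p_4=F, p_2=F — not both ✓
  (8) {p_6, p_7, p_4}: 0/3 true — not all ✓
  (9) p_1=F, p_4=F — same ✓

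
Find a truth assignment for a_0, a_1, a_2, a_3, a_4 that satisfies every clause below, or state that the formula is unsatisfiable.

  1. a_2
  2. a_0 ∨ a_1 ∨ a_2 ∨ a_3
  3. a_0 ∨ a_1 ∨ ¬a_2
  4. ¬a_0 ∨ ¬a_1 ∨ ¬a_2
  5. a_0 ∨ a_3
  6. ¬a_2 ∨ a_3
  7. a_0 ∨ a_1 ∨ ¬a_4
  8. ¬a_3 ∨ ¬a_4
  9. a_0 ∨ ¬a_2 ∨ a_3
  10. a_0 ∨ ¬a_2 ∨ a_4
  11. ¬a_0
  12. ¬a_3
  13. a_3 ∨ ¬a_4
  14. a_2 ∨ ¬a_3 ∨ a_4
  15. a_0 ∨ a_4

Case a_2 = True:
  (¬a_2 ∨ a_3) forces a_3 = True.
  Clause (¬a_3) is falsified — contradiction.
Case a_2 = False:
  Clause (a_2) is falsified — contradiction.
Both cases fail, so the formula is unsatisfiable.

Unsatisfiable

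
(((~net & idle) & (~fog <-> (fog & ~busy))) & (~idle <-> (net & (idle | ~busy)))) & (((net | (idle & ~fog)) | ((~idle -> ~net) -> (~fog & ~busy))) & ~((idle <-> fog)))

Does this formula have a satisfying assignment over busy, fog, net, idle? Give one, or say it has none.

UNSATISFIABLE

Case net = True: the conjunct ~net is False.
Case net = False: the formula simplifies to ((idle & (~fog <-> (fog & ~busy))) & idle) & (((idle & ~fog) | (~fog & ~busy)) & ~((idle <-> fog))).
  fog = True: the conjunct (idle & ~fog) | (~fog & ~busy) becomes (idle & False) | (False & ~busy) = False.
  fog = False: the conjunct ~fog <-> (fog & ~busy) becomes ~False <-> (False & ~busy) = False.
Both cases fail — unsatisfiable.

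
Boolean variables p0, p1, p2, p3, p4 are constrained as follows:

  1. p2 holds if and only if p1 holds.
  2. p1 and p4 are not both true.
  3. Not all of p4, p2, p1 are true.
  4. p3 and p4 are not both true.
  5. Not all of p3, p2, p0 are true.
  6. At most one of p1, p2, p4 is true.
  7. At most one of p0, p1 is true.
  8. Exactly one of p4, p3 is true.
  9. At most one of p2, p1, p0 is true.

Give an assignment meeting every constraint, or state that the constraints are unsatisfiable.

p0 = False; p1 = False; p2 = False; p3 = True; p4 = False

  (1) p2=F, p1=F — same ✓
  (2) p1=F, p4=F — not both ✓
  (3) {p4, p2, p1}: 0/3 true — not all ✓
  (4) p3=T, p4=F — not both ✓
  (5) {p3, p2, p0}: 1/3 true — not all ✓
  (6) {p1, p2, p4}: 0 true — at most one ✓
  (7) {p0, p1}: 0 true — at most one ✓
  (8) {p4, p3}: 1 true — exactly one ✓
  (9) {p2, p1, p0}: 0 true — at most one ✓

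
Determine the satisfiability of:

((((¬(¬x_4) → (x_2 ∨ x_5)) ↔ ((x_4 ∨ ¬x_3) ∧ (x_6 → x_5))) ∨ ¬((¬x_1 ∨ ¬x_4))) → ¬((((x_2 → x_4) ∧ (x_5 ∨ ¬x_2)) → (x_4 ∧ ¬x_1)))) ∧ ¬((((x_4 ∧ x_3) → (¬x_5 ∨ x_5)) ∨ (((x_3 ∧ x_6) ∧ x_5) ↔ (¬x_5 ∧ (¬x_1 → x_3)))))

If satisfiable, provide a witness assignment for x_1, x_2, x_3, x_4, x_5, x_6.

The conjunct ¬((((x_4 ∧ x_3) → (¬x_5 ∨ x_5)) ∨ (((x_3 ∧ x_6) ∧ x_5) ↔ (¬x_5 ∧ (¬x_1 → x_3))))) is unsatisfiable on its own:
  x_5 = True: this becomes ¬((True ∨ ¬((x_3 ∧ x_6)))) = False.
  x_5 = False: this becomes ¬((True ∨ ¬((¬x_1 → x_3)))) = False.
So the whole conjunction is unsatisfiable.

Unsatisfiable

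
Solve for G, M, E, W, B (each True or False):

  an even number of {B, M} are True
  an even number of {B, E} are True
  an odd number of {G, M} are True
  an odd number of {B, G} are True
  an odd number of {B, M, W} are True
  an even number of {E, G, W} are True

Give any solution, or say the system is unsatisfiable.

G = False, M = True, E = True, W = True, B = True

{B, M}: 2 true → even ✓
{B, E}: 2 true → even ✓
{G, M}: 1 true → odd ✓
{B, G}: 1 true → odd ✓
{B, M, W}: 3 true → odd ✓
{E, G, W}: 2 true → even ✓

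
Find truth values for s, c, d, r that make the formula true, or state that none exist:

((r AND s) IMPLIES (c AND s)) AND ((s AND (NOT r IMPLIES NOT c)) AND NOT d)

s = True; c = True; d = False; r = True

  (r AND s) IMPLIES (c AND s) = True
    r AND s = True
    c AND s = True
  (s AND (NOT r IMPLIES NOT c)) AND NOT d = True
    s AND (NOT r IMPLIES NOT c) = True
      NOT r IMPLIES NOT c = True
        NOT r = False
        NOT c = False
    NOT d = True
Both conjuncts True, so the formula holds.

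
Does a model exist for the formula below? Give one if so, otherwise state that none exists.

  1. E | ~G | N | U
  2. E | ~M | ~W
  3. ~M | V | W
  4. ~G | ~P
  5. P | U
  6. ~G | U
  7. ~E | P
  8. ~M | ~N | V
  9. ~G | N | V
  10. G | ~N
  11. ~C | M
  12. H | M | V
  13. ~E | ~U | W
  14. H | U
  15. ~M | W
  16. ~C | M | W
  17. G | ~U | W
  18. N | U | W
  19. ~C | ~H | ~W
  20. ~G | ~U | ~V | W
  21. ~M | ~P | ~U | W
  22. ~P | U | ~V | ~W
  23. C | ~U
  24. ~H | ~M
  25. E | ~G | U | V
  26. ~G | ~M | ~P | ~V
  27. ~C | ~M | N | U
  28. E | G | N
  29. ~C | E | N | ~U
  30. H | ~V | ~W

Set H = True.
  then (~H | ~M) forces M = False.
  then (~C | M) forces C = False.
  then (C | ~U) forces U = False.
  then (P | U) forces P = True.
  then (~G | U) forces G = False.
  then (G | ~N) forces N = False.
  then (N | U | W) forces W = True.
  then (~P | U | ~V | ~W) forces V = False.
  then (E | G | N) forces E = True.
All clauses satisfied.

H: True, N: False, G: False, M: False, C: False, P: True, W: True, V: False, E: True, U: False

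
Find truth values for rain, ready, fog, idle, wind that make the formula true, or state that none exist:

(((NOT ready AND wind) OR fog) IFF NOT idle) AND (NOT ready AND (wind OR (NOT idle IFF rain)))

rain: True, ready: False, fog: True, idle: False, wind: False

  ((NOT ready AND wind) OR fog) IFF NOT idle = True
    (NOT ready AND wind) OR fog = True
      NOT ready AND wind = False
        NOT ready = True
    NOT idle = True
  NOT ready AND (wind OR (NOT idle IFF rain)) = True
    NOT ready = True
    wind OR (NOT idle IFF rain) = True
      NOT idle IFF rain = True
        NOT idle = True
Both conjuncts True, so the formula holds.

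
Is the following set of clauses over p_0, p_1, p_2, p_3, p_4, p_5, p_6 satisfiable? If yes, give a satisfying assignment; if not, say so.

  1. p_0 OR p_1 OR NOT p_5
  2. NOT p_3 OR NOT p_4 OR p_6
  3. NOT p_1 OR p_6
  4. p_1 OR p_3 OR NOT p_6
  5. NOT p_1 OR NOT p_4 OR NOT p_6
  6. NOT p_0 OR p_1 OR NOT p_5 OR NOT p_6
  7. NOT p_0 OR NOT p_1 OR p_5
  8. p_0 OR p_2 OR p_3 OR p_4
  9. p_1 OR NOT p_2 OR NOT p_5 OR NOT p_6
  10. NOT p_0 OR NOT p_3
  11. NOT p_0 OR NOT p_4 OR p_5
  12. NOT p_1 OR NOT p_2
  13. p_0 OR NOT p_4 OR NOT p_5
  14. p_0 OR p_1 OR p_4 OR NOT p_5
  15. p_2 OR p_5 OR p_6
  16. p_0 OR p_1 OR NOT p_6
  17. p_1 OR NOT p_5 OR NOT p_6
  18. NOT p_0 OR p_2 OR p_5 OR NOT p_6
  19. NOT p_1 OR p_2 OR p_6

Set p_0 = True.
  then (NOT p_0 OR NOT p_3) forces p_3 = False.
Set p_1 = False.
  then (p_1 OR p_3 OR NOT p_6) forces p_6 = False.
Set p_2 = True.
Set p_4 = True.
  then (NOT p_0 OR NOT p_4 OR p_5) forces p_5 = True.
All clauses satisfied.

p_0 = True, p_1 = False, p_2 = True, p_3 = False, p_4 = True, p_5 = True, p_6 = False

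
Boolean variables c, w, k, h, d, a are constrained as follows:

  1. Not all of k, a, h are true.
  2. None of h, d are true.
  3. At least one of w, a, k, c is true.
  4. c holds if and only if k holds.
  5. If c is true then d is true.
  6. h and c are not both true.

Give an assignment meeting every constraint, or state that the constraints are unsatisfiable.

c = False; w = False; k = False; h = False; d = False; a = True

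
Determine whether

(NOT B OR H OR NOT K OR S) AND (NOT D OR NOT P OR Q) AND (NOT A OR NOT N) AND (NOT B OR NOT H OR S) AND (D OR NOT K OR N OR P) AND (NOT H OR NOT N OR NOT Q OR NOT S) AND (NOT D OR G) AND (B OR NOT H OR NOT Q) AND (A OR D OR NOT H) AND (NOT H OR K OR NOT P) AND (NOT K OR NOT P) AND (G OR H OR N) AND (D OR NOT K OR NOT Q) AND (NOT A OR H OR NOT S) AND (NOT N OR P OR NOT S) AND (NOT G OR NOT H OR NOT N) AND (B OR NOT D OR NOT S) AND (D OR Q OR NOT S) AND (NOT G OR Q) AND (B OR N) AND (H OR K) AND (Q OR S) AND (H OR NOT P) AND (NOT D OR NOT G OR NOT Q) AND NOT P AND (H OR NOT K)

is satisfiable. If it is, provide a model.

B = True, D = False, Q = True, A = True, K = False, S = True, G = False, H = True, N = False, P = False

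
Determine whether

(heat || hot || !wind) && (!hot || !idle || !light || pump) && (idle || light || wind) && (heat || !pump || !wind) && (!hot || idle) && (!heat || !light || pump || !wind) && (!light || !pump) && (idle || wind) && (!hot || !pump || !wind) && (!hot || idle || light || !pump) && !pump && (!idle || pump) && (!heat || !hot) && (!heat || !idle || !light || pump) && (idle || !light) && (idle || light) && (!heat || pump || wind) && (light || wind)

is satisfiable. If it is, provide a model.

Unsatisfiable

Case light = True:
  (!light || !pump) forces pump = False.
  (!idle || pump) forces idle = False.
  Clause (idle || !light) is falsified — contradiction.
Case light = False:
  (!pump) forces pump = False.
  (!idle || pump) forces idle = False.
  Clause (idle || light) is falsified — contradiction.
Both cases fail, so the formula is unsatisfiable.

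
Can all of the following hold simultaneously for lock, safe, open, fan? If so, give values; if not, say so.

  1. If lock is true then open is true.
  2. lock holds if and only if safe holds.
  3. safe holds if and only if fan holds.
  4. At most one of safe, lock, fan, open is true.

lock: False; safe: False; open: True; fan: False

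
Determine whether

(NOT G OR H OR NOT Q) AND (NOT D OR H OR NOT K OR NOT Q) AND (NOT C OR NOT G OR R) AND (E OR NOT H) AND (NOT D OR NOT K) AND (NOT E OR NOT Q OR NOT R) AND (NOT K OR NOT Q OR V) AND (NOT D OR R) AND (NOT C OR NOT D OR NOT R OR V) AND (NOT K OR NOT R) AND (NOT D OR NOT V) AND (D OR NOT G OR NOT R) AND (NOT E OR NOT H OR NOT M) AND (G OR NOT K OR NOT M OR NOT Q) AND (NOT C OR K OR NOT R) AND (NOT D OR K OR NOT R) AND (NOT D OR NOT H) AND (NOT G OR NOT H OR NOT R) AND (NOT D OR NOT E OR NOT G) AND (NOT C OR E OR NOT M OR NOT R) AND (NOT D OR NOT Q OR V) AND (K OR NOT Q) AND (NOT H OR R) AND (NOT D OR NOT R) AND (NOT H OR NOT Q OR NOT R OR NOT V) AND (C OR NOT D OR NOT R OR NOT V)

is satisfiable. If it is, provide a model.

Try D = True:
  (NOT D OR NOT K) forces K = False.
  (NOT D OR R) forces R = True.
  clause (NOT D OR K OR NOT R) is falsified — backtrack.
So D = False.
Set Q = False.
Set K = True.
  then (NOT K OR NOT R) forces R = False.
  then (NOT H OR R) forces H = False.
Set V = False.
Set E = True.
Set G = True.
  then (NOT C OR NOT G OR R) forces C = False.
Set M = False.
All clauses satisfied.

D: False; Q: False; K: True; V: False; H: False; E: True; G: True; R: False; M: False; C: False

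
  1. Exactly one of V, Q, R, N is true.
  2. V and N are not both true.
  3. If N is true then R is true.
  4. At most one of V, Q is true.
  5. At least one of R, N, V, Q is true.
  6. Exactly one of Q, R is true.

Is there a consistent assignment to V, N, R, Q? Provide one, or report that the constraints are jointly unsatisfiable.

V=F, N=F, R=T, Q=F

  (1) {V, Q, R, N}: 1 true — exactly one ✓
  (2) V=F, N=F — not both ✓
  (3) N=F ⇒ R: vacuous ✓
  (4) {V, Q}: 0 true — at most one ✓
  (5) {R, N, V, Q}: 1 true — at least one ✓
  (6) {Q, R}: 1 true — exactly one ✓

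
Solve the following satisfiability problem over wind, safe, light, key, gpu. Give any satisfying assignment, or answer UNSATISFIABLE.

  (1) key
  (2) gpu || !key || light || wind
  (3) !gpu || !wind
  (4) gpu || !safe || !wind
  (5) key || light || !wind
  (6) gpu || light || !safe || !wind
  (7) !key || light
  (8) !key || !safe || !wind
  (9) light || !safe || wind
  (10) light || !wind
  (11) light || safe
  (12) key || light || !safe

wind=F; safe=F; light=T; key=T; gpu=F

Unit clause (key) forces key = True.
In (!key || light) only light is left, so light = True.
Set wind = False.
Set safe = False.
Set gpu = False.
All clauses satisfied.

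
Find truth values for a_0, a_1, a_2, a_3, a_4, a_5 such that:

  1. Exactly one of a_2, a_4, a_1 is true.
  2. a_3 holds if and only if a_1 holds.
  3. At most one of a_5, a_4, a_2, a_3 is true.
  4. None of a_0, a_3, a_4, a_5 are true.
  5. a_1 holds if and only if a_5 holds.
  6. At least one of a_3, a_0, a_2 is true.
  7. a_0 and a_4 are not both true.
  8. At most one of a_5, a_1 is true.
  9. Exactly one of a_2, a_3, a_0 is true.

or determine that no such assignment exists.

a_0: False, a_1: False, a_2: True, a_3: False, a_4: False, a_5: False

  (1) {a_2, a_4, a_1}: 1 true — exactly one ✓
  (2) a_3=F, a_1=F — same ✓
  (3) {a_5, a_4, a_2, a_3}: 1 true — at most one ✓
  (4) {a_0, a_3, a_4, a_5}: 0 true — none ✓
  (5) a_1=F, a_5=F — same ✓
  (6) {a_3, a_0, a_2}: 1 true — at least one ✓
  (7) a_0=F, a_4=F — not both ✓
  (8) {a_5, a_1}: 0 true — at most one ✓
  (9) {a_2, a_3, a_0}: 1 true — exactly one ✓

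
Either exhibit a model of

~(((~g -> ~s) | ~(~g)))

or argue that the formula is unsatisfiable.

s=T, g=F

  ~(((~g -> ~s) | ~(~g))) = True
    (~g -> ~s) | ~(~g) = False
      ~g -> ~s = False
        ~g = True
        ~s = False
      ~(~g) = False
        ~g = True
The formula evaluates to True.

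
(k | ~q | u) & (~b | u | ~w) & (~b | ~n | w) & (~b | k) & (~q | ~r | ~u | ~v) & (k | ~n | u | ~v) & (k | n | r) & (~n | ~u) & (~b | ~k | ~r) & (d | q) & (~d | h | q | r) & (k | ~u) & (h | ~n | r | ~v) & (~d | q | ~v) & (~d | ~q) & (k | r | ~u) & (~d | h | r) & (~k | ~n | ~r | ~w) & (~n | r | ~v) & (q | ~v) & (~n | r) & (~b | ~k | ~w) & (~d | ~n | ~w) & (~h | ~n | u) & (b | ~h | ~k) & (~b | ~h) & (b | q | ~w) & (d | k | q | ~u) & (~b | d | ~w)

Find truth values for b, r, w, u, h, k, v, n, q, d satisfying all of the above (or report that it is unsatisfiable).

b = False; r = False; w = True; u = False; h = False; k = True; v = True; n = False; q = True; d = False

Set b = False.
Set r = False.
  then (~n | r) forces n = False.
  then (k | n | r) forces k = True.
  then (b | ~h | ~k) forces h = False.
  then (~d | h | r) forces d = False.
  then (d | q) forces q = True.
Set w = True.
Set u = False.
Set v = True.
All clauses satisfied.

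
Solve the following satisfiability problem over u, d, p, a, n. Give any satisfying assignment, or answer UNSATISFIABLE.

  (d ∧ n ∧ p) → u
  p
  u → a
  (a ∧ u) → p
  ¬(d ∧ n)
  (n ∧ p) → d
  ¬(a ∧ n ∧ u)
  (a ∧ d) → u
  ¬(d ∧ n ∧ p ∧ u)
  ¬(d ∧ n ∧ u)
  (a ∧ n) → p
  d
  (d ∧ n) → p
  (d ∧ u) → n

Unit clause (d) forces d = True.
Unit clause (p) forces p = True.
In (¬d ∨ ¬n) only ¬n is left, so n = False.
In (¬d ∨ n ∨ ¬u) only ¬u is left, so u = False.
In (¬a ∨ ¬d ∨ u) only ¬a is left, so a = False.
All clauses satisfied.

u: False; d: True; p: True; a: False; n: False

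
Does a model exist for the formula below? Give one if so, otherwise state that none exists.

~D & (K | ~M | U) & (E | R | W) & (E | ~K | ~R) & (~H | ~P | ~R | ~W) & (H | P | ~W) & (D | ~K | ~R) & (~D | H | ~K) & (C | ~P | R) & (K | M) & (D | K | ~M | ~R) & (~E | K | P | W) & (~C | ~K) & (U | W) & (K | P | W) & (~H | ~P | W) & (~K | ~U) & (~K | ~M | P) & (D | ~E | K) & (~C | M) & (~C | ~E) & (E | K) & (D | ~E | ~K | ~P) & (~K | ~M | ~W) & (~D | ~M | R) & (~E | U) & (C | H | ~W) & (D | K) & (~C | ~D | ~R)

Unit clause (~D) forces D = False.
In (D | K) only K is left, so K = True.
In (D | ~K | ~R) only ~R is left, so R = False.
In (~C | ~K) only ~C is left, so C = False.
In (~K | ~U) only ~U is left, so U = False.
In (~E | U) only ~E is left, so E = False.
In (E | R | W) only W is left, so W = True.
In (C | ~P | R) only ~P is left, so P = False.
In (~K | ~M | P) only ~M is left, so M = False.
In (C | H | ~W) only H is left, so H = True.
All clauses satisfied.

C = False, U = False, E = False, R = False, K = True, W = True, D = False, H = True, P = False, M = False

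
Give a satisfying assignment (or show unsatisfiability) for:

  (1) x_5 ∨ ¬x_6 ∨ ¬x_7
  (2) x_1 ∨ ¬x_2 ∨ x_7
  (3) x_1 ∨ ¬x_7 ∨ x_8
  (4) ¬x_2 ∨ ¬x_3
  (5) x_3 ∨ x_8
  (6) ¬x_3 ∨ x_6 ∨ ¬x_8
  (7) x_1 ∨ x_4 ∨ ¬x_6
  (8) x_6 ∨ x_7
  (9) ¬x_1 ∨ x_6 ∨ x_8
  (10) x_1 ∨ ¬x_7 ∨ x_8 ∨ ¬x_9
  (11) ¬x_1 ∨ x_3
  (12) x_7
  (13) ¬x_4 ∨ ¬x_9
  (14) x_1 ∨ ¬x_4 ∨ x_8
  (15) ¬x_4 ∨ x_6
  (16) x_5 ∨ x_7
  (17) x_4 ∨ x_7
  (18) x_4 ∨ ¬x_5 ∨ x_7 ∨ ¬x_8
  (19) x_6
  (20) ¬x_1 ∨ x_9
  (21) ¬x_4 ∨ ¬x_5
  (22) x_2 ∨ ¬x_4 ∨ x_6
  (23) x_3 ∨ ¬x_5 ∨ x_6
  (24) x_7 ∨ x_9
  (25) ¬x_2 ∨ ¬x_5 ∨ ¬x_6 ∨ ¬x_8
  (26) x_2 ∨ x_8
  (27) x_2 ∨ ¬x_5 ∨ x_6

Unit clause (x_7) forces x_7 = True.
Unit clause (x_6) forces x_6 = True.
In (x_5 ∨ ¬x_6 ∨ ¬x_7) only x_5 is left, so x_5 = True.
In (¬x_4 ∨ ¬x_5) only ¬x_4 is left, so x_4 = False.
In (x_1 ∨ x_4 ∨ ¬x_6) only x_1 is left, so x_1 = True.
In (¬x_1 ∨ x_3) only x_3 is left, so x_3 = True.
In (¬x_1 ∨ x_9) only x_9 is left, so x_9 = True.
In (¬x_2 ∨ ¬x_3) only ¬x_2 is left, so x_2 = False.
In (x_2 ∨ x_8) only x_8 is left, so x_8 = True.
All clauses satisfied.

x_1=T, x_2=F, x_3=T, x_4=F, x_5=T, x_6=T, x_7=T, x_8=T, x_9=T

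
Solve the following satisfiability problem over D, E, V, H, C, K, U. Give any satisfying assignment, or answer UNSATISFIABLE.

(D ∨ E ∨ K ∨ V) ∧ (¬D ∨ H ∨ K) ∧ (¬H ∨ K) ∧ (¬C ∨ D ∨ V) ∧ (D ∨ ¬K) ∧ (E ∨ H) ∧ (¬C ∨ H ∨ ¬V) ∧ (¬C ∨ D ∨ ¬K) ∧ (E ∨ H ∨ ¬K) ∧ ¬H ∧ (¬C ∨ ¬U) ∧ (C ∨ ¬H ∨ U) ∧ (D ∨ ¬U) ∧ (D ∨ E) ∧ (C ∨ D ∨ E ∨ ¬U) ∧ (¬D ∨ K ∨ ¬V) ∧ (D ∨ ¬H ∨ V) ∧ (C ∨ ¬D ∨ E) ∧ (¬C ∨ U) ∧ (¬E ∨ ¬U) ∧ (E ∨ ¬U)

D = True, E = True, V = True, H = False, C = False, K = True, U = False

Unit clause (¬H) forces H = False.
In (E ∨ H) only E is left, so E = True.
In (¬E ∨ ¬U) only ¬U is left, so U = False.
In (¬C ∨ U) only ¬C is left, so C = False.
Set D = True.
  then (¬D ∨ H ∨ K) forces K = True.
Set V = True.
All clauses satisfied.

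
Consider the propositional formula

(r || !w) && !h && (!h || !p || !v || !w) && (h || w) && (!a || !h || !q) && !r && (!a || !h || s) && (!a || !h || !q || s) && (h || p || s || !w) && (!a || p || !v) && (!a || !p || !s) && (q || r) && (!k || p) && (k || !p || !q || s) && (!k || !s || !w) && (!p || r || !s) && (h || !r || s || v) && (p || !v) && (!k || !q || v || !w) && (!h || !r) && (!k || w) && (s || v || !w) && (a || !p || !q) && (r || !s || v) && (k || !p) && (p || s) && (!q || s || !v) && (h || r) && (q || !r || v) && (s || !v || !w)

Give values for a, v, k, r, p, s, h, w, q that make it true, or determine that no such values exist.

Case r = True:
  Clause (!r) is falsified — contradiction.
Case r = False:
  (r || !w) forces w = False.
  (!h) forces h = False.
  Clause (h || w) is falsified — contradiction.
Both cases fail, so the formula is unsatisfiable.

No satisfying assignment exists.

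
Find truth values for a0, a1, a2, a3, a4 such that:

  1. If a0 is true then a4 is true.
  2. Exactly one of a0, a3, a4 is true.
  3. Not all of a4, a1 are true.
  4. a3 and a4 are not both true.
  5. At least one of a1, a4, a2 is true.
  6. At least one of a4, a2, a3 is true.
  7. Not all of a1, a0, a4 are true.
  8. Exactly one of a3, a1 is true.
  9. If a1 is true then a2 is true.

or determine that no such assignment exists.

a0 = False, a1 = False, a2 = True, a3 = True, a4 = False

  (1) a0=F ⇒ a4: vacuous ✓
  (2) {a0, a3, a4}: 1 true — exactly one ✓
  (3) {a4, a1}: 0/2 true — not all ✓
  (4) a3=T, a4=F — not both ✓
  (5) {a1, a4, a2}: 1 true — at least one ✓
  (6) {a4, a2, a3}: 2 true — at least one ✓
  (7) {a1, a0, a4}: 0/3 true — not all ✓
  (8) {a3, a1}: 1 true — exactly one ✓
  (9) a1=F ⇒ a2: vacuous ✓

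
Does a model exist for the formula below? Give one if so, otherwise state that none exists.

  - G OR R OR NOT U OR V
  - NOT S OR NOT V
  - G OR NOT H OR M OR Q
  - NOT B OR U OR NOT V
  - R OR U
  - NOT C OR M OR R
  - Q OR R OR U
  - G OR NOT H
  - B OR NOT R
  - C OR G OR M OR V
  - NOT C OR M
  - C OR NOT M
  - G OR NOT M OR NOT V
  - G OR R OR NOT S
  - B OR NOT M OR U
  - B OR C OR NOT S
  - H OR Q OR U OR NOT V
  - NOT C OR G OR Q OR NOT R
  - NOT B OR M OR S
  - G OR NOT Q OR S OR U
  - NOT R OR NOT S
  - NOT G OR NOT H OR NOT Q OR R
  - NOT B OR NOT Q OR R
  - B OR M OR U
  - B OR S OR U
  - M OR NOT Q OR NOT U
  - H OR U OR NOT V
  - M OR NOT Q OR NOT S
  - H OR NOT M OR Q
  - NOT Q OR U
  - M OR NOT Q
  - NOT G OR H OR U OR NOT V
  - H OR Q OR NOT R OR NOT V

Set U = True.
Set G = True.
Set Q = False.
Set B = False.
  then (B OR NOT R) forces R = False.
Set M = True.
  then (C OR NOT M) forces C = True.
  then (H OR NOT M OR Q) forces H = True.
Set S = False.
Set V = False.
All clauses satisfied.

U: True, G: True, Q: False, B: False, M: True, H: True, R: False, S: False, V: False, C: True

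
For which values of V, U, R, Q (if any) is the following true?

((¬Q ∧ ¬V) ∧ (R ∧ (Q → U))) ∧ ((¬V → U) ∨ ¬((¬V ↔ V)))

V = False, U = False, R = True, Q = False

  (¬Q ∧ ¬V) ∧ (R ∧ (Q → U)) = True
    ¬Q ∧ ¬V = True
      ¬Q = True
      ¬V = True
    R ∧ (Q → U) = True
      Q → U = True
  (¬V → U) ∨ ¬((¬V ↔ V)) = True
    ¬V → U = False
      ¬V = True
    ¬((¬V ↔ V)) = True
      ¬V ↔ V = False
        ¬V = True
Both conjuncts True, so the formula holds.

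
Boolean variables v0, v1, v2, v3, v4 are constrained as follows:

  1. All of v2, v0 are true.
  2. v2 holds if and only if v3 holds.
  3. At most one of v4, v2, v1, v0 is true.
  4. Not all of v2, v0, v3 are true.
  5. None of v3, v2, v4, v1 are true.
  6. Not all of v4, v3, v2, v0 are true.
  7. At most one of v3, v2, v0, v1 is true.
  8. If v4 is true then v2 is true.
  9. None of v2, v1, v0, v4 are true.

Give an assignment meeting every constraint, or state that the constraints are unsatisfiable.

No satisfying assignment exists.

Case v0 = True:
  Constraint (9) is violated (v0=T) — contradiction.
Case v0 = False:
  Constraint (1) is violated (v0=F) — contradiction.
Both cases fail — unsatisfiable.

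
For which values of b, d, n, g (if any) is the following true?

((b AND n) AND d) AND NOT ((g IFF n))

b: True, d: True, n: True, g: False

  (b AND n) AND d = True
    b AND n = True
  NOT ((g IFF n)) = True
    g IFF n = False
Both conjuncts True, so the formula holds.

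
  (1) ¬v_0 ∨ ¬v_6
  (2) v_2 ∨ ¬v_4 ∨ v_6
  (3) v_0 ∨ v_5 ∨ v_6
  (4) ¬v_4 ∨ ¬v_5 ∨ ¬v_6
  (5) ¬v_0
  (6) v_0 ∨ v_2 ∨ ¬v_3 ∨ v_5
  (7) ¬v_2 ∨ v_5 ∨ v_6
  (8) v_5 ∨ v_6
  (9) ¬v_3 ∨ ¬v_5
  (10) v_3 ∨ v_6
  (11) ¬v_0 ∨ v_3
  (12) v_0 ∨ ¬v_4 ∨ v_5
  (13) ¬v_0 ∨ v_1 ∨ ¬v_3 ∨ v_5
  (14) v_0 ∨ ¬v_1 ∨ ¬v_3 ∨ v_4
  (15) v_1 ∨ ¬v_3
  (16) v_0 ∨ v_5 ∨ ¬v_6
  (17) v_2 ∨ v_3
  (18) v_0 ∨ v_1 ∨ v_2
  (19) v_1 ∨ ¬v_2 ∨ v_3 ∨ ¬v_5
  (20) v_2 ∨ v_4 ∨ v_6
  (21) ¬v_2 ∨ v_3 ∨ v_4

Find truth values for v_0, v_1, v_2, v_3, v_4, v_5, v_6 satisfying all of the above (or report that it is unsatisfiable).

Case v_5 = True:
  (¬v_0) forces v_0 = False.
  (¬v_3 ∨ ¬v_5) forces v_3 = False.
  (v_3 ∨ v_6) forces v_6 = True.
  (¬v_4 ∨ ¬v_5 ∨ ¬v_6) forces v_4 = False.
  (v_2 ∨ v_3) forces v_2 = True.
  Clause (¬v_2 ∨ v_3 ∨ v_4) is falsified — contradiction.
Case v_5 = False:
  (¬v_0) forces v_0 = False.
  (v_0 ∨ v_5 ∨ v_6) forces v_6 = True.
  Clause (v_0 ∨ v_5 ∨ ¬v_6) is falsified — contradiction.
Both cases fail, so the formula is unsatisfiable.

Unsatisfiable — no assignment works.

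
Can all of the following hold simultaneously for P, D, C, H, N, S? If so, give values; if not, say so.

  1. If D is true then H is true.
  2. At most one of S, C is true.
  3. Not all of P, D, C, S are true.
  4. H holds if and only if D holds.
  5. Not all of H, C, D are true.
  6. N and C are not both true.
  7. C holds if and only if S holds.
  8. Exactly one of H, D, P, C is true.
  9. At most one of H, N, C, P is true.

P = True, D = False, C = False, H = False, N = False, S = False

  (1) D=F ⇒ H: vacuous ✓
  (2) {S, C}: 0 true — at most one ✓
  (3) {P, D, C, S}: 1/4 true — not all ✓
  (4) H=F, D=F — same ✓
  (5) {H, C, D}: 0/3 true — not all ✓
  (6) N=F, C=F — not both ✓
  (7) C=F, S=F — same ✓
  (8) {H, D, P, C}: 1 true — exactly one ✓
  (9) {H, N, C, P}: 1 true — at most one ✓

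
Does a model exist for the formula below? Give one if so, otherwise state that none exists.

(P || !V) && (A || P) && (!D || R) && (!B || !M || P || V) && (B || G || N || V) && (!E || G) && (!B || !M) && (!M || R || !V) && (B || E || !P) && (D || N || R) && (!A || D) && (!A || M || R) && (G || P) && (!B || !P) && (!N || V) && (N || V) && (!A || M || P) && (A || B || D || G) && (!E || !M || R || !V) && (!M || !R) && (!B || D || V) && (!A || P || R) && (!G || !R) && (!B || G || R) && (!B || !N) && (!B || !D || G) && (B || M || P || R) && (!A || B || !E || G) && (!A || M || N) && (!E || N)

M = False, B = False, V = True, E = True, N = True, P = True, A = False, D = False, G = True, R = False

Set M = False.
Try B = True:
  (!B || !P) forces P = False.
  (P || !V) forces V = False.
  (A || P) forces A = True.
  clause (!A || M || P) is falsified — backtrack.
So B = False.
Try V = False:
  (!N || V) forces N = False.
  clause (N || V) is falsified — backtrack.
So V = True.
  then (P || !V) forces P = True.
  then (B || E || !P) forces E = True.
  then (!E || N) forces N = True.
  then (!E || G) forces G = True.
  then (!G || !R) forces R = False.
  then (!D || R) forces D = False.
  then (!A || D) forces A = False.
All clauses satisfied.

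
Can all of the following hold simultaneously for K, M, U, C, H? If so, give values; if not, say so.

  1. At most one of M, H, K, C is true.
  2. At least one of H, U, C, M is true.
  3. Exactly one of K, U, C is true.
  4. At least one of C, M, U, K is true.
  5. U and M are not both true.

K=F; M=F; U=T; C=F; H=F

  (1) {M, H, K, C}: 0 true — at most one ✓
  (2) {H, U, C, M}: 1 true — at least one ✓
  (3) {K, U, C}: 1 true — exactly one ✓
  (4) {C, M, U, K}: 1 true — at least one ✓
  (5) U=T, M=F — not both ✓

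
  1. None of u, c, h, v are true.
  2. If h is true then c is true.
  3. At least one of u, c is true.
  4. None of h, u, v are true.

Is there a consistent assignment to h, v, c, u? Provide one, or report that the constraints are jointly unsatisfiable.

Case c = True:
  Constraint (1) is violated (c=T) — contradiction.
Case c = False:
  (1) forces u = False.
  Constraint (3) is violated (u=F, c=F) — contradiction.
Both cases fail — unsatisfiable.

UNSATISFIABLE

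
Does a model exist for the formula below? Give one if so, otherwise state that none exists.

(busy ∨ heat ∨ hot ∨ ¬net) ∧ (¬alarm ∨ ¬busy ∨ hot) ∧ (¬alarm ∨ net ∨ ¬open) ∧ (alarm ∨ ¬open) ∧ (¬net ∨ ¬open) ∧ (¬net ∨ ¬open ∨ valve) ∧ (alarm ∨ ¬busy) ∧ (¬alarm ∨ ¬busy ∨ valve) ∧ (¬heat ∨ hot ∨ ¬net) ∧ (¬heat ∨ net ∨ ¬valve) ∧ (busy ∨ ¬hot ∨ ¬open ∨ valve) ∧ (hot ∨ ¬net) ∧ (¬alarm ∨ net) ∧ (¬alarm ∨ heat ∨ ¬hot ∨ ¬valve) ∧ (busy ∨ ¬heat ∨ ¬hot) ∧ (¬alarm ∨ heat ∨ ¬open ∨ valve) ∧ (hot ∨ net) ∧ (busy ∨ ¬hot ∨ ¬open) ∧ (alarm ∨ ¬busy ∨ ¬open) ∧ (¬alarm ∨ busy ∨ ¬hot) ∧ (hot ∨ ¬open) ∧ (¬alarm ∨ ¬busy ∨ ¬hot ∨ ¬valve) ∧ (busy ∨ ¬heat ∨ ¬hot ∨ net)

Try hot = False:
  (hot ∨ ¬net) forces net = False.
  clause (hot ∨ net) is falsified — backtrack.
So hot = True.
Set busy = False.
  then (busy ∨ ¬heat ∨ ¬hot) forces heat = False.
  then (busy ∨ ¬hot ∨ ¬open) forces open = False.
  then (¬alarm ∨ busy ∨ ¬hot) forces alarm = False.
Set net = True.
Set valve = False.
All clauses satisfied.

hot = True; busy = False; heat = False; open = False; alarm = False; net = True; valve = False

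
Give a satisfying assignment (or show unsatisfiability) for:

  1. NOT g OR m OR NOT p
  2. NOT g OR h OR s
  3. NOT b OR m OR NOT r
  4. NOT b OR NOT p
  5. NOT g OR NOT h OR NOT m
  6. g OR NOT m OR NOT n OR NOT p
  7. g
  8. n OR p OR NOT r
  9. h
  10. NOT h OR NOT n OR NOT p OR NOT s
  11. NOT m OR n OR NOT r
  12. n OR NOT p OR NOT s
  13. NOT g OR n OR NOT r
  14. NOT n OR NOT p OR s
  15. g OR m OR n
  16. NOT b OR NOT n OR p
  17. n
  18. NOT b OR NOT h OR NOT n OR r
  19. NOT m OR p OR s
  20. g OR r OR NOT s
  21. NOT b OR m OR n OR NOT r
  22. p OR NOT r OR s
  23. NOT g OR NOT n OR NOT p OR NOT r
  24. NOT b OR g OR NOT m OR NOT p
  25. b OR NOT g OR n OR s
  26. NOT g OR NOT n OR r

p: False; g: True; s: True; m: False; r: True; b: False; n: True; h: True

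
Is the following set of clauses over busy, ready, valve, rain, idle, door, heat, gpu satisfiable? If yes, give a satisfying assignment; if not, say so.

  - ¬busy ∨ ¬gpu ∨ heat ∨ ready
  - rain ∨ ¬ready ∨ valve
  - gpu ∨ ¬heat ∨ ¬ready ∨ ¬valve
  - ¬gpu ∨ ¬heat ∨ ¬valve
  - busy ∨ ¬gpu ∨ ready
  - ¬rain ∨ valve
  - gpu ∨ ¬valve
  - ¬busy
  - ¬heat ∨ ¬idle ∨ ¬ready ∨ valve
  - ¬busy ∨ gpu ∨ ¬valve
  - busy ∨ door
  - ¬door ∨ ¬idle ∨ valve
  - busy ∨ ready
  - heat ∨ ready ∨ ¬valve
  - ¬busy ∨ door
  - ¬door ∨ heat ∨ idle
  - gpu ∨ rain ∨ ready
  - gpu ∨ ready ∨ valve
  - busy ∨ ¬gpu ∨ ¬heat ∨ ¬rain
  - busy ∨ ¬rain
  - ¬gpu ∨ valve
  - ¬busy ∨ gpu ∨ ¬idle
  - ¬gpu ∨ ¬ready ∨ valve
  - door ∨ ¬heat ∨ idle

busy: False, ready: True, valve: True, rain: False, idle: True, door: True, heat: False, gpu: True

Unit clause (¬busy) forces busy = False.
In (busy ∨ door) only door is left, so door = True.
In (busy ∨ ready) only ready is left, so ready = True.
In (busy ∨ ¬rain) only ¬rain is left, so rain = False.
In (rain ∨ ¬ready ∨ valve) only valve is left, so valve = True.
In (gpu ∨ ¬valve) only gpu is left, so gpu = True.
In (¬gpu ∨ ¬heat ∨ ¬valve) only ¬heat is left, so heat = False.
In (¬door ∨ heat ∨ idle) only idle is left, so idle = True.
All clauses satisfied.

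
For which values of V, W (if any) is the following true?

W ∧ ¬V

V: False, W: True

  ¬V = True
Both conjuncts True, so the formula holds.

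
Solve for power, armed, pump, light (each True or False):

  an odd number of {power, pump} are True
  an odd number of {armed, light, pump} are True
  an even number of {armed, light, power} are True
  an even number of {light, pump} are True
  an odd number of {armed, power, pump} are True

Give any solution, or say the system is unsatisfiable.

Adding constraints 1, 2, 4, 5 mod 2: every variable appears an even number of times on the left, so the left side is 0.
But the right sides sum to 1 (mod 2). 0 ≠ 1 — the system is inconsistent.

UNSATISFIABLE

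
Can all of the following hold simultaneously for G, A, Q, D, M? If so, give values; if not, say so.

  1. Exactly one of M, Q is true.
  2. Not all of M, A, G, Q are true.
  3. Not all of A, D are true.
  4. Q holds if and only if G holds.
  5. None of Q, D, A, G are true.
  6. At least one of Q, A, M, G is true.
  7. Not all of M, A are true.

G = False, A = False, Q = False, D = False, M = True

  (1) {M, Q}: 1 true — exactly one ✓
  (2) {M, A, G, Q}: 1/4 true — not all ✓
  (3) {A, D}: 0/2 true — not all ✓
  (4) Q=F, G=F — same ✓
  (5) {Q, D, A, G}: 0 true — none ✓
  (6) {Q, A, M, G}: 1 true — at least one ✓
  (7) {M, A}: 1/2 true — not all ✓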